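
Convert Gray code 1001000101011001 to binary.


Gray code: 1001000101011001
MSB stays the same: 1
Each subsequent bit = prev_binary XOR current_gray:
  B[1] = 1 XOR 0 = 1
  B[2] = 1 XOR 0 = 1
  B[3] = 1 XOR 1 = 0
  B[4] = 0 XOR 0 = 0
  B[5] = 0 XOR 0 = 0
  B[6] = 0 XOR 0 = 0
  B[7] = 0 XOR 1 = 1
  B[8] = 1 XOR 0 = 1
  B[9] = 1 XOR 1 = 0
  B[10] = 0 XOR 0 = 0
  B[11] = 0 XOR 1 = 1
  B[12] = 1 XOR 1 = 0
  B[13] = 0 XOR 0 = 0
  B[14] = 0 XOR 0 = 0
  B[15] = 0 XOR 1 = 1
= 1110000110010001 (57745 decimal)


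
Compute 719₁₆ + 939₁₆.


Align and add column by column (LSB to MSB, each column mod 16 with carry):
  0719
+ 0939
  ----
  col 0: 9(9) + 9(9) + 0 (carry in) = 18 → 2(2), carry out 1
  col 1: 1(1) + 3(3) + 1 (carry in) = 5 → 5(5), carry out 0
  col 2: 7(7) + 9(9) + 0 (carry in) = 16 → 0(0), carry out 1
  col 3: 0(0) + 0(0) + 1 (carry in) = 1 → 1(1), carry out 0
Reading digits MSB→LSB: 1052
Strip leading zeros: 1052
= 0x1052


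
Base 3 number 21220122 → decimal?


Positional values (base 3):
  2 × 3^0 = 2 × 1 = 2
  2 × 3^1 = 2 × 3 = 6
  1 × 3^2 = 1 × 9 = 9
  0 × 3^3 = 0 × 27 = 0
  2 × 3^4 = 2 × 81 = 162
  2 × 3^5 = 2 × 243 = 486
  1 × 3^6 = 1 × 729 = 729
  2 × 3^7 = 2 × 2187 = 4374
Sum = 2 + 6 + 9 + 0 + 162 + 486 + 729 + 4374
= 5768


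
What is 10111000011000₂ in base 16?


Group into 4-bit nibbles: 0010111000011000
  0010 = 2
  1110 = E
  0001 = 1
  1000 = 8
= 0x2E18


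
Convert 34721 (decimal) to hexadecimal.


Divide by 16 repeatedly:
34721 ÷ 16 = 2170 remainder 1 (1)
2170 ÷ 16 = 135 remainder 10 (A)
135 ÷ 16 = 8 remainder 7 (7)
8 ÷ 16 = 0 remainder 8 (8)
Reading remainders bottom-up:
= 0x87A1


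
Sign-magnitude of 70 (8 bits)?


Sign bit: 0 (positive)
Magnitude: 70 = 1000110
= 01000110


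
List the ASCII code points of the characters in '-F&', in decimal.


String: '-F&'  (3 characters)
Per-character ASCII lookup:
  '-': special character: '-' = 45
  'F': uppercase starts at 65: 'F' = 65 + 5 = 70
  '&': special character: '&' = 38
= 45 70 38


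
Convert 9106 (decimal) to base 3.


Divide by 3 repeatedly:
9106 ÷ 3 = 3035 remainder 1
3035 ÷ 3 = 1011 remainder 2
1011 ÷ 3 = 337 remainder 0
337 ÷ 3 = 112 remainder 1
112 ÷ 3 = 37 remainder 1
37 ÷ 3 = 12 remainder 1
12 ÷ 3 = 4 remainder 0
4 ÷ 3 = 1 remainder 1
1 ÷ 3 = 0 remainder 1
Reading remainders bottom-up:
= 110111021


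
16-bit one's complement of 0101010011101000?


Original: 0101010011101000
Invert all bits:
  bit 0: 0 → 1
  bit 1: 1 → 0
  bit 2: 0 → 1
  bit 3: 1 → 0
  bit 4: 0 → 1
  bit 5: 1 → 0
  bit 6: 0 → 1
  bit 7: 0 → 1
  bit 8: 1 → 0
  bit 9: 1 → 0
  bit 10: 1 → 0
  bit 11: 0 → 1
  bit 12: 1 → 0
  bit 13: 0 → 1
  bit 14: 0 → 1
  bit 15: 0 → 1
= 1010101100010111


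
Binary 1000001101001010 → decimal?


Positional values:
Bit 1: 1 × 2^1 = 2
Bit 3: 1 × 2^3 = 8
Bit 6: 1 × 2^6 = 64
Bit 8: 1 × 2^8 = 256
Bit 9: 1 × 2^9 = 512
Bit 15: 1 × 2^15 = 32768
Sum = 2 + 8 + 64 + 256 + 512 + 32768
= 33610


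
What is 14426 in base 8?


Divide by 8 repeatedly:
14426 ÷ 8 = 1803 remainder 2
1803 ÷ 8 = 225 remainder 3
225 ÷ 8 = 28 remainder 1
28 ÷ 8 = 3 remainder 4
3 ÷ 8 = 0 remainder 3
Reading remainders bottom-up:
= 0o34132


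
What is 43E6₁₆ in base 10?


Positional values:
Position 0: 6 × 16^0 = 6 × 1 = 6
Position 1: E × 16^1 = 14 × 16 = 224
Position 2: 3 × 16^2 = 3 × 256 = 768
Position 3: 4 × 16^3 = 4 × 4096 = 16384
Sum = 6 + 224 + 768 + 16384
= 17382


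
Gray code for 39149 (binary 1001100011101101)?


Binary: 1001100011101101
Gray code: G = B XOR (B >> 1)
B >> 1 = 0100110001110110
1001100011101101 XOR 0100110001110110:
  1 XOR 0 = 1
  0 XOR 1 = 1
  0 XOR 0 = 0
  1 XOR 0 = 1
  1 XOR 1 = 0
  0 XOR 1 = 1
  0 XOR 0 = 0
  0 XOR 0 = 0
  1 XOR 0 = 1
  1 XOR 1 = 0
  1 XOR 1 = 0
  0 XOR 1 = 1
  1 XOR 0 = 1
  1 XOR 1 = 0
  0 XOR 1 = 1
  1 XOR 0 = 1
= 1101010010011011


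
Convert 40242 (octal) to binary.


Each octal digit → 3 binary bits:
  4 = 100
  0 = 000
  2 = 010
  4 = 100
  2 = 010
Concatenate: 100 000 010 100 010
= 100000010100010


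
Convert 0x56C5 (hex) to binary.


Each hex digit → 4 binary bits:
  5 = 0101
  6 = 0110
  C = 1100
  5 = 0101
Concatenate: 0101 0110 1100 0101
= 0101011011000101


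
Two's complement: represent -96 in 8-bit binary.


Original: 01100000
Step 1 - Invert all bits: 10011111
Step 2 - Add 1: 10011111 + 1
= 10100000 (represents -96)


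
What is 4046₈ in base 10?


Positional values:
Position 0: 6 × 8^0 = 6
Position 1: 4 × 8^1 = 32
Position 2: 0 × 8^2 = 0
Position 3: 4 × 8^3 = 2048
Sum = 6 + 32 + 0 + 2048
= 2086


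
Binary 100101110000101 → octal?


Group into 3-bit groups: 100101110000101
  100 = 4
  101 = 5
  110 = 6
  000 = 0
  101 = 5
= 0o45605


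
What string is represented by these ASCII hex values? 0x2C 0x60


Codes (hex): 0x2C 0x60
Per-code ASCII lookup:
  0x2C = 44  (special character) → ','
  0x60 = 96  (special character) → '`'
= ',`'


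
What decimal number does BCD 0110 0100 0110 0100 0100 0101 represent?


Each 4-bit group → digit:
  0110 → 6
  0100 → 4
  0110 → 6
  0100 → 4
  0100 → 4
  0101 → 5
= 646445


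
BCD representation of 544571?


Each digit → 4-bit binary:
  5 → 0101
  4 → 0100
  4 → 0100
  5 → 0101
  7 → 0111
  1 → 0001
= 0101 0100 0100 0101 0111 0001


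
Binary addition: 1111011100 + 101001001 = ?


Align and add column by column (LSB to MSB, carry propagating):
  01111011100
+ 00101001001
  -----------
  col 0: 0 + 1 + 0 (carry in) = 1 → bit 1, carry out 0
  col 1: 0 + 0 + 0 (carry in) = 0 → bit 0, carry out 0
  col 2: 1 + 0 + 0 (carry in) = 1 → bit 1, carry out 0
  col 3: 1 + 1 + 0 (carry in) = 2 → bit 0, carry out 1
  col 4: 1 + 0 + 1 (carry in) = 2 → bit 0, carry out 1
  col 5: 0 + 0 + 1 (carry in) = 1 → bit 1, carry out 0
  col 6: 1 + 1 + 0 (carry in) = 2 → bit 0, carry out 1
  col 7: 1 + 0 + 1 (carry in) = 2 → bit 0, carry out 1
  col 8: 1 + 1 + 1 (carry in) = 3 → bit 1, carry out 1
  col 9: 1 + 0 + 1 (carry in) = 2 → bit 0, carry out 1
  col 10: 0 + 0 + 1 (carry in) = 1 → bit 1, carry out 0
Reading bits MSB→LSB: 10100100101
Strip leading zeros: 10100100101
= 10100100101


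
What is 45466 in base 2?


Divide by 2 repeatedly:
45466 ÷ 2 = 22733 remainder 0
22733 ÷ 2 = 11366 remainder 1
11366 ÷ 2 = 5683 remainder 0
5683 ÷ 2 = 2841 remainder 1
2841 ÷ 2 = 1420 remainder 1
1420 ÷ 2 = 710 remainder 0
710 ÷ 2 = 355 remainder 0
355 ÷ 2 = 177 remainder 1
177 ÷ 2 = 88 remainder 1
88 ÷ 2 = 44 remainder 0
44 ÷ 2 = 22 remainder 0
22 ÷ 2 = 11 remainder 0
11 ÷ 2 = 5 remainder 1
5 ÷ 2 = 2 remainder 1
2 ÷ 2 = 1 remainder 0
1 ÷ 2 = 0 remainder 1
Reading remainders bottom-up:
= 1011000110011010


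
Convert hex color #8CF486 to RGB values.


Hex: #8CF486
R = 8C₁₆ = 140
G = F4₁₆ = 244
B = 86₁₆ = 134
= RGB(140, 244, 134)


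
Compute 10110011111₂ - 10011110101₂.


Align and subtract column by column (LSB to MSB, borrowing when needed):
  10110011111
- 10011110101
  -----------
  col 0: (1 - 0 borrow-in) - 1 → 1 - 1 = 0, borrow out 0
  col 1: (1 - 0 borrow-in) - 0 → 1 - 0 = 1, borrow out 0
  col 2: (1 - 0 borrow-in) - 1 → 1 - 1 = 0, borrow out 0
  col 3: (1 - 0 borrow-in) - 0 → 1 - 0 = 1, borrow out 0
  col 4: (1 - 0 borrow-in) - 1 → 1 - 1 = 0, borrow out 0
  col 5: (0 - 0 borrow-in) - 1 → borrow from next column: (0+2) - 1 = 1, borrow out 1
  col 6: (0 - 1 borrow-in) - 1 → borrow from next column: (-1+2) - 1 = 0, borrow out 1
  col 7: (1 - 1 borrow-in) - 1 → borrow from next column: (0+2) - 1 = 1, borrow out 1
  col 8: (1 - 1 borrow-in) - 0 → 0 - 0 = 0, borrow out 0
  col 9: (0 - 0 borrow-in) - 0 → 0 - 0 = 0, borrow out 0
  col 10: (1 - 0 borrow-in) - 1 → 1 - 1 = 0, borrow out 0
Reading bits MSB→LSB: 00010101010
Strip leading zeros: 10101010
= 10101010


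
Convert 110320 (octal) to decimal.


Positional values:
Position 0: 0 × 8^0 = 0
Position 1: 2 × 8^1 = 16
Position 2: 3 × 8^2 = 192
Position 3: 0 × 8^3 = 0
Position 4: 1 × 8^4 = 4096
Position 5: 1 × 8^5 = 32768
Sum = 0 + 16 + 192 + 0 + 4096 + 32768
= 37072


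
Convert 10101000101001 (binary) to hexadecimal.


Group into 4-bit nibbles: 0010101000101001
  0010 = 2
  1010 = A
  0010 = 2
  1001 = 9
= 0x2A29


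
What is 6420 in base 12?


Divide by 12 repeatedly:
6420 ÷ 12 = 535 remainder 0
535 ÷ 12 = 44 remainder 7
44 ÷ 12 = 3 remainder 8
3 ÷ 12 = 0 remainder 3
Reading remainders bottom-up:
= 3870


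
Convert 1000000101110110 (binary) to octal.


Group into 3-bit groups: 001000000101110110
  001 = 1
  000 = 0
  000 = 0
  101 = 5
  110 = 6
  110 = 6
= 0o100566


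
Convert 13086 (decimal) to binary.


Divide by 2 repeatedly:
13086 ÷ 2 = 6543 remainder 0
6543 ÷ 2 = 3271 remainder 1
3271 ÷ 2 = 1635 remainder 1
1635 ÷ 2 = 817 remainder 1
817 ÷ 2 = 408 remainder 1
408 ÷ 2 = 204 remainder 0
204 ÷ 2 = 102 remainder 0
102 ÷ 2 = 51 remainder 0
51 ÷ 2 = 25 remainder 1
25 ÷ 2 = 12 remainder 1
12 ÷ 2 = 6 remainder 0
6 ÷ 2 = 3 remainder 0
3 ÷ 2 = 1 remainder 1
1 ÷ 2 = 0 remainder 1
Reading remainders bottom-up:
= 11001100011110


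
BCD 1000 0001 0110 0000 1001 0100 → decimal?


Each 4-bit group → digit:
  1000 → 8
  0001 → 1
  0110 → 6
  0000 → 0
  1001 → 9
  0100 → 4
= 816094


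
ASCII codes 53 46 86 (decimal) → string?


Codes (decimal): 53 46 86
Per-code ASCII lookup:
  53  (range 48-57: digits, 53 - 48 = 5) → '5'
  46  (special character) → '.'
  86  (range 65-90: uppercase, 86 - 65 = 21) → 'V'
= '5.V'


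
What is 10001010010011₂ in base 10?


Positional values:
Bit 0: 1 × 2^0 = 1
Bit 1: 1 × 2^1 = 2
Bit 4: 1 × 2^4 = 16
Bit 7: 1 × 2^7 = 128
Bit 9: 1 × 2^9 = 512
Bit 13: 1 × 2^13 = 8192
Sum = 1 + 2 + 16 + 128 + 512 + 8192
= 8851


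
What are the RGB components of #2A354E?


Hex: #2A354E
R = 2A₁₆ = 42
G = 35₁₆ = 53
B = 4E₁₆ = 78
= RGB(42, 53, 78)


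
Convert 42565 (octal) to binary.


Each octal digit → 3 binary bits:
  4 = 100
  2 = 010
  5 = 101
  6 = 110
  5 = 101
Concatenate: 100 010 101 110 101
= 100010101110101


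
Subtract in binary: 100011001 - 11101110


Align and subtract column by column (LSB to MSB, borrowing when needed):
  100011001
- 011101110
  ---------
  col 0: (1 - 0 borrow-in) - 0 → 1 - 0 = 1, borrow out 0
  col 1: (0 - 0 borrow-in) - 1 → borrow from next column: (0+2) - 1 = 1, borrow out 1
  col 2: (0 - 1 borrow-in) - 1 → borrow from next column: (-1+2) - 1 = 0, borrow out 1
  col 3: (1 - 1 borrow-in) - 1 → borrow from next column: (0+2) - 1 = 1, borrow out 1
  col 4: (1 - 1 borrow-in) - 0 → 0 - 0 = 0, borrow out 0
  col 5: (0 - 0 borrow-in) - 1 → borrow from next column: (0+2) - 1 = 1, borrow out 1
  col 6: (0 - 1 borrow-in) - 1 → borrow from next column: (-1+2) - 1 = 0, borrow out 1
  col 7: (0 - 1 borrow-in) - 1 → borrow from next column: (-1+2) - 1 = 0, borrow out 1
  col 8: (1 - 1 borrow-in) - 0 → 0 - 0 = 0, borrow out 0
Reading bits MSB→LSB: 000101011
Strip leading zeros: 101011
= 101011


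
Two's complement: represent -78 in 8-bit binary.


Original: 01001110
Step 1 - Invert all bits: 10110001
Step 2 - Add 1: 10110001 + 1
= 10110010 (represents -78)


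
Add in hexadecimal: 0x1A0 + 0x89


Align and add column by column (LSB to MSB, each column mod 16 with carry):
  01A0
+ 0089
  ----
  col 0: 0(0) + 9(9) + 0 (carry in) = 9 → 9(9), carry out 0
  col 1: A(10) + 8(8) + 0 (carry in) = 18 → 2(2), carry out 1
  col 2: 1(1) + 0(0) + 1 (carry in) = 2 → 2(2), carry out 0
  col 3: 0(0) + 0(0) + 0 (carry in) = 0 → 0(0), carry out 0
Reading digits MSB→LSB: 0229
Strip leading zeros: 229
= 0x229


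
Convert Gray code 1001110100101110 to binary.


Gray code: 1001110100101110
MSB stays the same: 1
Each subsequent bit = prev_binary XOR current_gray:
  B[1] = 1 XOR 0 = 1
  B[2] = 1 XOR 0 = 1
  B[3] = 1 XOR 1 = 0
  B[4] = 0 XOR 1 = 1
  B[5] = 1 XOR 1 = 0
  B[6] = 0 XOR 0 = 0
  B[7] = 0 XOR 1 = 1
  B[8] = 1 XOR 0 = 1
  B[9] = 1 XOR 0 = 1
  B[10] = 1 XOR 1 = 0
  B[11] = 0 XOR 0 = 0
  B[12] = 0 XOR 1 = 1
  B[13] = 1 XOR 1 = 0
  B[14] = 0 XOR 1 = 1
  B[15] = 1 XOR 0 = 1
= 1110100111001011 (59851 decimal)


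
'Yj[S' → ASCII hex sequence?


String: 'Yj[S'  (4 characters)
Per-character ASCII lookup:
  'Y': uppercase starts at 65: 'Y' = 65 + 24 = 89 → 0x59
  'j': lowercase starts at 97: 'j' = 97 + 9 = 106 → 0x6A
  '[': special character: '[' = 91 → 0x5B
  'S': uppercase starts at 65: 'S' = 65 + 18 = 83 → 0x53
= 0x59 0x6A 0x5B 0x53


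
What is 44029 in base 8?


Divide by 8 repeatedly:
44029 ÷ 8 = 5503 remainder 5
5503 ÷ 8 = 687 remainder 7
687 ÷ 8 = 85 remainder 7
85 ÷ 8 = 10 remainder 5
10 ÷ 8 = 1 remainder 2
1 ÷ 8 = 0 remainder 1
Reading remainders bottom-up:
= 0o125775


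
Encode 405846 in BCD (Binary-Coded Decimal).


Each digit → 4-bit binary:
  4 → 0100
  0 → 0000
  5 → 0101
  8 → 1000
  4 → 0100
  6 → 0110
= 0100 0000 0101 1000 0100 0110


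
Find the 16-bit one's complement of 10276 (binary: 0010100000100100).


Original: 0010100000100100
Invert all bits:
  bit 0: 0 → 1
  bit 1: 0 → 1
  bit 2: 1 → 0
  bit 3: 0 → 1
  bit 4: 1 → 0
  bit 5: 0 → 1
  bit 6: 0 → 1
  bit 7: 0 → 1
  bit 8: 0 → 1
  bit 9: 0 → 1
  bit 10: 1 → 0
  bit 11: 0 → 1
  bit 12: 0 → 1
  bit 13: 1 → 0
  bit 14: 0 → 1
  bit 15: 0 → 1
= 1101011111011011


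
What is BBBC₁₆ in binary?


Each hex digit → 4 binary bits:
  B = 1011
  B = 1011
  B = 1011
  C = 1100
Concatenate: 1011 1011 1011 1100
= 1011101110111100


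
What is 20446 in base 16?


Divide by 16 repeatedly:
20446 ÷ 16 = 1277 remainder 14 (E)
1277 ÷ 16 = 79 remainder 13 (D)
79 ÷ 16 = 4 remainder 15 (F)
4 ÷ 16 = 0 remainder 4 (4)
Reading remainders bottom-up:
= 0x4FDE


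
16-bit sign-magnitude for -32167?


Sign bit: 1 (negative)
Magnitude: 32167 = 111110110100111
= 1111110110100111


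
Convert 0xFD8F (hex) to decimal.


Positional values:
Position 0: F × 16^0 = 15 × 1 = 15
Position 1: 8 × 16^1 = 8 × 16 = 128
Position 2: D × 16^2 = 13 × 256 = 3328
Position 3: F × 16^3 = 15 × 4096 = 61440
Sum = 15 + 128 + 3328 + 61440
= 64911


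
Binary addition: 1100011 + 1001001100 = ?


Align and add column by column (LSB to MSB, carry propagating):
  00001100011
+ 01001001100
  -----------
  col 0: 1 + 0 + 0 (carry in) = 1 → bit 1, carry out 0
  col 1: 1 + 0 + 0 (carry in) = 1 → bit 1, carry out 0
  col 2: 0 + 1 + 0 (carry in) = 1 → bit 1, carry out 0
  col 3: 0 + 1 + 0 (carry in) = 1 → bit 1, carry out 0
  col 4: 0 + 0 + 0 (carry in) = 0 → bit 0, carry out 0
  col 5: 1 + 0 + 0 (carry in) = 1 → bit 1, carry out 0
  col 6: 1 + 1 + 0 (carry in) = 2 → bit 0, carry out 1
  col 7: 0 + 0 + 1 (carry in) = 1 → bit 1, carry out 0
  col 8: 0 + 0 + 0 (carry in) = 0 → bit 0, carry out 0
  col 9: 0 + 1 + 0 (carry in) = 1 → bit 1, carry out 0
  col 10: 0 + 0 + 0 (carry in) = 0 → bit 0, carry out 0
Reading bits MSB→LSB: 01010101111
Strip leading zeros: 1010101111
= 1010101111


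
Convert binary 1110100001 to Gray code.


Binary: 1110100001
Gray code: G = B XOR (B >> 1)
B >> 1 = 0111010000
1110100001 XOR 0111010000:
  1 XOR 0 = 1
  1 XOR 1 = 0
  1 XOR 1 = 0
  0 XOR 1 = 1
  1 XOR 0 = 1
  0 XOR 1 = 1
  0 XOR 0 = 0
  0 XOR 0 = 0
  0 XOR 0 = 0
  1 XOR 0 = 1
= 1001110001


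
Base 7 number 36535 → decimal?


Positional values (base 7):
  5 × 7^0 = 5 × 1 = 5
  3 × 7^1 = 3 × 7 = 21
  5 × 7^2 = 5 × 49 = 245
  6 × 7^3 = 6 × 343 = 2058
  3 × 7^4 = 3 × 2401 = 7203
Sum = 5 + 21 + 245 + 2058 + 7203
= 9532


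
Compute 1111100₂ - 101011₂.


Align and subtract column by column (LSB to MSB, borrowing when needed):
  1111100
- 0101011
  -------
  col 0: (0 - 0 borrow-in) - 1 → borrow from next column: (0+2) - 1 = 1, borrow out 1
  col 1: (0 - 1 borrow-in) - 1 → borrow from next column: (-1+2) - 1 = 0, borrow out 1
  col 2: (1 - 1 borrow-in) - 0 → 0 - 0 = 0, borrow out 0
  col 3: (1 - 0 borrow-in) - 1 → 1 - 1 = 0, borrow out 0
  col 4: (1 - 0 borrow-in) - 0 → 1 - 0 = 1, borrow out 0
  col 5: (1 - 0 borrow-in) - 1 → 1 - 1 = 0, borrow out 0
  col 6: (1 - 0 borrow-in) - 0 → 1 - 0 = 1, borrow out 0
Reading bits MSB→LSB: 1010001
Strip leading zeros: 1010001
= 1010001


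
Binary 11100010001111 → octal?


Group into 3-bit groups: 011100010001111
  011 = 3
  100 = 4
  010 = 2
  001 = 1
  111 = 7
= 0o34217


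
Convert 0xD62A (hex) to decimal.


Positional values:
Position 0: A × 16^0 = 10 × 1 = 10
Position 1: 2 × 16^1 = 2 × 16 = 32
Position 2: 6 × 16^2 = 6 × 256 = 1536
Position 3: D × 16^3 = 13 × 4096 = 53248
Sum = 10 + 32 + 1536 + 53248
= 54826


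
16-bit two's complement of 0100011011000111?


Original: 0100011011000111
Step 1 - Invert all bits: 1011100100111000
Step 2 - Add 1: 1011100100111000 + 1
= 1011100100111001 (represents -18119)


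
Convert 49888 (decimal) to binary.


Divide by 2 repeatedly:
49888 ÷ 2 = 24944 remainder 0
24944 ÷ 2 = 12472 remainder 0
12472 ÷ 2 = 6236 remainder 0
6236 ÷ 2 = 3118 remainder 0
3118 ÷ 2 = 1559 remainder 0
1559 ÷ 2 = 779 remainder 1
779 ÷ 2 = 389 remainder 1
389 ÷ 2 = 194 remainder 1
194 ÷ 2 = 97 remainder 0
97 ÷ 2 = 48 remainder 1
48 ÷ 2 = 24 remainder 0
24 ÷ 2 = 12 remainder 0
12 ÷ 2 = 6 remainder 0
6 ÷ 2 = 3 remainder 0
3 ÷ 2 = 1 remainder 1
1 ÷ 2 = 0 remainder 1
Reading remainders bottom-up:
= 1100001011100000


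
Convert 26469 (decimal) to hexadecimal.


Divide by 16 repeatedly:
26469 ÷ 16 = 1654 remainder 5 (5)
1654 ÷ 16 = 103 remainder 6 (6)
103 ÷ 16 = 6 remainder 7 (7)
6 ÷ 16 = 0 remainder 6 (6)
Reading remainders bottom-up:
= 0x6765


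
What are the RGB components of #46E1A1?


Hex: #46E1A1
R = 46₁₆ = 70
G = E1₁₆ = 225
B = A1₁₆ = 161
= RGB(70, 225, 161)


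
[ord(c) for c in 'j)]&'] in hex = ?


String: 'j)]&'  (4 characters)
Per-character ASCII lookup:
  'j': lowercase starts at 97: 'j' = 97 + 9 = 106 → 0x6A
  ')': special character: ')' = 41 → 0x29
  ']': special character: ']' = 93 → 0x5D
  '&': special character: '&' = 38 → 0x26
= 0x6A 0x29 0x5D 0x26


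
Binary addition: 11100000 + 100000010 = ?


Align and add column by column (LSB to MSB, carry propagating):
  0011100000
+ 0100000010
  ----------
  col 0: 0 + 0 + 0 (carry in) = 0 → bit 0, carry out 0
  col 1: 0 + 1 + 0 (carry in) = 1 → bit 1, carry out 0
  col 2: 0 + 0 + 0 (carry in) = 0 → bit 0, carry out 0
  col 3: 0 + 0 + 0 (carry in) = 0 → bit 0, carry out 0
  col 4: 0 + 0 + 0 (carry in) = 0 → bit 0, carry out 0
  col 5: 1 + 0 + 0 (carry in) = 1 → bit 1, carry out 0
  col 6: 1 + 0 + 0 (carry in) = 1 → bit 1, carry out 0
  col 7: 1 + 0 + 0 (carry in) = 1 → bit 1, carry out 0
  col 8: 0 + 1 + 0 (carry in) = 1 → bit 1, carry out 0
  col 9: 0 + 0 + 0 (carry in) = 0 → bit 0, carry out 0
Reading bits MSB→LSB: 0111100010
Strip leading zeros: 111100010
= 111100010


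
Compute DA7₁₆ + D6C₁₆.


Align and add column by column (LSB to MSB, each column mod 16 with carry):
  0DA7
+ 0D6C
  ----
  col 0: 7(7) + C(12) + 0 (carry in) = 19 → 3(3), carry out 1
  col 1: A(10) + 6(6) + 1 (carry in) = 17 → 1(1), carry out 1
  col 2: D(13) + D(13) + 1 (carry in) = 27 → B(11), carry out 1
  col 3: 0(0) + 0(0) + 1 (carry in) = 1 → 1(1), carry out 0
Reading digits MSB→LSB: 1B13
Strip leading zeros: 1B13
= 0x1B13


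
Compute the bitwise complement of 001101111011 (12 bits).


Original: 001101111011
Invert all bits:
  bit 0: 0 → 1
  bit 1: 0 → 1
  bit 2: 1 → 0
  bit 3: 1 → 0
  bit 4: 0 → 1
  bit 5: 1 → 0
  bit 6: 1 → 0
  bit 7: 1 → 0
  bit 8: 1 → 0
  bit 9: 0 → 1
  bit 10: 1 → 0
  bit 11: 1 → 0
= 110010000100


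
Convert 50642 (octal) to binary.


Each octal digit → 3 binary bits:
  5 = 101
  0 = 000
  6 = 110
  4 = 100
  2 = 010
Concatenate: 101 000 110 100 010
= 101000110100010


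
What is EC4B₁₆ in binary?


Each hex digit → 4 binary bits:
  E = 1110
  C = 1100
  4 = 0100
  B = 1011
Concatenate: 1110 1100 0100 1011
= 1110110001001011


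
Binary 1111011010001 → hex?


Group into 4-bit nibbles: 0001111011010001
  0001 = 1
  1110 = E
  1101 = D
  0001 = 1
= 0x1ED1


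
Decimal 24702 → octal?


Divide by 8 repeatedly:
24702 ÷ 8 = 3087 remainder 6
3087 ÷ 8 = 385 remainder 7
385 ÷ 8 = 48 remainder 1
48 ÷ 8 = 6 remainder 0
6 ÷ 8 = 0 remainder 6
Reading remainders bottom-up:
= 0o60176


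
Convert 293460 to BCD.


Each digit → 4-bit binary:
  2 → 0010
  9 → 1001
  3 → 0011
  4 → 0100
  6 → 0110
  0 → 0000
= 0010 1001 0011 0100 0110 0000


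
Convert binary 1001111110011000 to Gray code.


Binary: 1001111110011000
Gray code: G = B XOR (B >> 1)
B >> 1 = 0100111111001100
1001111110011000 XOR 0100111111001100:
  1 XOR 0 = 1
  0 XOR 1 = 1
  0 XOR 0 = 0
  1 XOR 0 = 1
  1 XOR 1 = 0
  1 XOR 1 = 0
  1 XOR 1 = 0
  1 XOR 1 = 0
  1 XOR 1 = 0
  0 XOR 1 = 1
  0 XOR 0 = 0
  1 XOR 0 = 1
  1 XOR 1 = 0
  0 XOR 1 = 1
  0 XOR 0 = 0
  0 XOR 0 = 0
= 1101000001010100


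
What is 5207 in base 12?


Divide by 12 repeatedly:
5207 ÷ 12 = 433 remainder 11
433 ÷ 12 = 36 remainder 1
36 ÷ 12 = 3 remainder 0
3 ÷ 12 = 0 remainder 3
Reading remainders bottom-up:
= 301B


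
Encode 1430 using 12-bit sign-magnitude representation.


Sign bit: 0 (positive)
Magnitude: 1430 = 10110010110
= 010110010110


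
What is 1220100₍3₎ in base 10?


Positional values (base 3):
  0 × 3^0 = 0 × 1 = 0
  0 × 3^1 = 0 × 3 = 0
  1 × 3^2 = 1 × 9 = 9
  0 × 3^3 = 0 × 27 = 0
  2 × 3^4 = 2 × 81 = 162
  2 × 3^5 = 2 × 243 = 486
  1 × 3^6 = 1 × 729 = 729
Sum = 0 + 0 + 9 + 0 + 162 + 486 + 729
= 1386


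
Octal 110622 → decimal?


Positional values:
Position 0: 2 × 8^0 = 2
Position 1: 2 × 8^1 = 16
Position 2: 6 × 8^2 = 384
Position 3: 0 × 8^3 = 0
Position 4: 1 × 8^4 = 4096
Position 5: 1 × 8^5 = 32768
Sum = 2 + 16 + 384 + 0 + 4096 + 32768
= 37266


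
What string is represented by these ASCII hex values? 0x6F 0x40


Codes (hex): 0x6F 0x40
Per-code ASCII lookup:
  0x6F = 111  (range 97-122: lowercase, 111 - 97 = 14) → 'o'
  0x40 = 64  (special character) → '@'
= 'o@'


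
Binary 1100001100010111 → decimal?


Positional values:
Bit 0: 1 × 2^0 = 1
Bit 1: 1 × 2^1 = 2
Bit 2: 1 × 2^2 = 4
Bit 4: 1 × 2^4 = 16
Bit 8: 1 × 2^8 = 256
Bit 9: 1 × 2^9 = 512
Bit 14: 1 × 2^14 = 16384
Bit 15: 1 × 2^15 = 32768
Sum = 1 + 2 + 4 + 16 + 256 + 512 + 16384 + 32768
= 49943


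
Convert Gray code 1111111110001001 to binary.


Gray code: 1111111110001001
MSB stays the same: 1
Each subsequent bit = prev_binary XOR current_gray:
  B[1] = 1 XOR 1 = 0
  B[2] = 0 XOR 1 = 1
  B[3] = 1 XOR 1 = 0
  B[4] = 0 XOR 1 = 1
  B[5] = 1 XOR 1 = 0
  B[6] = 0 XOR 1 = 1
  B[7] = 1 XOR 1 = 0
  B[8] = 0 XOR 1 = 1
  B[9] = 1 XOR 0 = 1
  B[10] = 1 XOR 0 = 1
  B[11] = 1 XOR 0 = 1
  B[12] = 1 XOR 1 = 0
  B[13] = 0 XOR 0 = 0
  B[14] = 0 XOR 0 = 0
  B[15] = 0 XOR 1 = 1
= 1010101011110001 (43761 decimal)


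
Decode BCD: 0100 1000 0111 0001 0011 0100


Each 4-bit group → digit:
  0100 → 4
  1000 → 8
  0111 → 7
  0001 → 1
  0011 → 3
  0100 → 4
= 487134


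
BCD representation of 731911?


Each digit → 4-bit binary:
  7 → 0111
  3 → 0011
  1 → 0001
  9 → 1001
  1 → 0001
  1 → 0001
= 0111 0011 0001 1001 0001 0001


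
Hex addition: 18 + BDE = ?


Align and add column by column (LSB to MSB, each column mod 16 with carry):
  0018
+ 0BDE
  ----
  col 0: 8(8) + E(14) + 0 (carry in) = 22 → 6(6), carry out 1
  col 1: 1(1) + D(13) + 1 (carry in) = 15 → F(15), carry out 0
  col 2: 0(0) + B(11) + 0 (carry in) = 11 → B(11), carry out 0
  col 3: 0(0) + 0(0) + 0 (carry in) = 0 → 0(0), carry out 0
Reading digits MSB→LSB: 0BF6
Strip leading zeros: BF6
= 0xBF6


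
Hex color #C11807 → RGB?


Hex: #C11807
R = C1₁₆ = 193
G = 18₁₆ = 24
B = 07₁₆ = 7
= RGB(193, 24, 7)


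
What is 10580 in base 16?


Divide by 16 repeatedly:
10580 ÷ 16 = 661 remainder 4 (4)
661 ÷ 16 = 41 remainder 5 (5)
41 ÷ 16 = 2 remainder 9 (9)
2 ÷ 16 = 0 remainder 2 (2)
Reading remainders bottom-up:
= 0x2954


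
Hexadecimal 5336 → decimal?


Positional values:
Position 0: 6 × 16^0 = 6 × 1 = 6
Position 1: 3 × 16^1 = 3 × 16 = 48
Position 2: 3 × 16^2 = 3 × 256 = 768
Position 3: 5 × 16^3 = 5 × 4096 = 20480
Sum = 6 + 48 + 768 + 20480
= 21302


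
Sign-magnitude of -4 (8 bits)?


Sign bit: 1 (negative)
Magnitude: 4 = 0000100
= 10000100


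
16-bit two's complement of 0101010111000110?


Original: 0101010111000110
Step 1 - Invert all bits: 1010101000111001
Step 2 - Add 1: 1010101000111001 + 1
= 1010101000111010 (represents -21958)


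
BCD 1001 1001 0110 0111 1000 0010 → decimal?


Each 4-bit group → digit:
  1001 → 9
  1001 → 9
  0110 → 6
  0111 → 7
  1000 → 8
  0010 → 2
= 996782


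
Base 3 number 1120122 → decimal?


Positional values (base 3):
  2 × 3^0 = 2 × 1 = 2
  2 × 3^1 = 2 × 3 = 6
  1 × 3^2 = 1 × 9 = 9
  0 × 3^3 = 0 × 27 = 0
  2 × 3^4 = 2 × 81 = 162
  1 × 3^5 = 1 × 243 = 243
  1 × 3^6 = 1 × 729 = 729
Sum = 2 + 6 + 9 + 0 + 162 + 243 + 729
= 1151


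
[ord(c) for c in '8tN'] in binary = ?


String: '8tN'  (3 characters)
Per-character ASCII lookup:
  '8': digits start at 48: '8' = 48 + 8 = 56 → 111000
  't': lowercase starts at 97: 't' = 97 + 19 = 116 → 1110100
  'N': uppercase starts at 65: 'N' = 65 + 13 = 78 → 1001110
= 111000 1110100 1001110


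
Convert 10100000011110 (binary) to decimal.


Positional values:
Bit 1: 1 × 2^1 = 2
Bit 2: 1 × 2^2 = 4
Bit 3: 1 × 2^3 = 8
Bit 4: 1 × 2^4 = 16
Bit 11: 1 × 2^11 = 2048
Bit 13: 1 × 2^13 = 8192
Sum = 2 + 4 + 8 + 16 + 2048 + 8192
= 10270


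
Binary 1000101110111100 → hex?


Group into 4-bit nibbles: 1000101110111100
  1000 = 8
  1011 = B
  1011 = B
  1100 = C
= 0x8BBC


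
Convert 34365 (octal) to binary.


Each octal digit → 3 binary bits:
  3 = 011
  4 = 100
  3 = 011
  6 = 110
  5 = 101
Concatenate: 011 100 011 110 101
= 011100011110101


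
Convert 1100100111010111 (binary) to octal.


Group into 3-bit groups: 001100100111010111
  001 = 1
  100 = 4
  100 = 4
  111 = 7
  010 = 2
  111 = 7
= 0o144727


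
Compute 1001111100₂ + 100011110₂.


Align and add column by column (LSB to MSB, carry propagating):
  01001111100
+ 00100011110
  -----------
  col 0: 0 + 0 + 0 (carry in) = 0 → bit 0, carry out 0
  col 1: 0 + 1 + 0 (carry in) = 1 → bit 1, carry out 0
  col 2: 1 + 1 + 0 (carry in) = 2 → bit 0, carry out 1
  col 3: 1 + 1 + 1 (carry in) = 3 → bit 1, carry out 1
  col 4: 1 + 1 + 1 (carry in) = 3 → bit 1, carry out 1
  col 5: 1 + 0 + 1 (carry in) = 2 → bit 0, carry out 1
  col 6: 1 + 0 + 1 (carry in) = 2 → bit 0, carry out 1
  col 7: 0 + 0 + 1 (carry in) = 1 → bit 1, carry out 0
  col 8: 0 + 1 + 0 (carry in) = 1 → bit 1, carry out 0
  col 9: 1 + 0 + 0 (carry in) = 1 → bit 1, carry out 0
  col 10: 0 + 0 + 0 (carry in) = 0 → bit 0, carry out 0
Reading bits MSB→LSB: 01110011010
Strip leading zeros: 1110011010
= 1110011010


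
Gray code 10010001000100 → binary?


Gray code: 10010001000100
MSB stays the same: 1
Each subsequent bit = prev_binary XOR current_gray:
  B[1] = 1 XOR 0 = 1
  B[2] = 1 XOR 0 = 1
  B[3] = 1 XOR 1 = 0
  B[4] = 0 XOR 0 = 0
  B[5] = 0 XOR 0 = 0
  B[6] = 0 XOR 0 = 0
  B[7] = 0 XOR 1 = 1
  B[8] = 1 XOR 0 = 1
  B[9] = 1 XOR 0 = 1
  B[10] = 1 XOR 0 = 1
  B[11] = 1 XOR 1 = 0
  B[12] = 0 XOR 0 = 0
  B[13] = 0 XOR 0 = 0
= 11100001111000 (14456 decimal)


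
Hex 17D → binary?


Each hex digit → 4 binary bits:
  1 = 0001
  7 = 0111
  D = 1101
Concatenate: 0001 0111 1101
= 000101111101


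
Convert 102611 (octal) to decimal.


Positional values:
Position 0: 1 × 8^0 = 1
Position 1: 1 × 8^1 = 8
Position 2: 6 × 8^2 = 384
Position 3: 2 × 8^3 = 1024
Position 4: 0 × 8^4 = 0
Position 5: 1 × 8^5 = 32768
Sum = 1 + 8 + 384 + 1024 + 0 + 32768
= 34185


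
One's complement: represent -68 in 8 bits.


Original: 01000100
Invert all bits:
  bit 0: 0 → 1
  bit 1: 1 → 0
  bit 2: 0 → 1
  bit 3: 0 → 1
  bit 4: 0 → 1
  bit 5: 1 → 0
  bit 6: 0 → 1
  bit 7: 0 → 1
= 10111011


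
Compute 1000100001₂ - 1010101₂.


Align and subtract column by column (LSB to MSB, borrowing when needed):
  1000100001
- 0001010101
  ----------
  col 0: (1 - 0 borrow-in) - 1 → 1 - 1 = 0, borrow out 0
  col 1: (0 - 0 borrow-in) - 0 → 0 - 0 = 0, borrow out 0
  col 2: (0 - 0 borrow-in) - 1 → borrow from next column: (0+2) - 1 = 1, borrow out 1
  col 3: (0 - 1 borrow-in) - 0 → borrow from next column: (-1+2) - 0 = 1, borrow out 1
  col 4: (0 - 1 borrow-in) - 1 → borrow from next column: (-1+2) - 1 = 0, borrow out 1
  col 5: (1 - 1 borrow-in) - 0 → 0 - 0 = 0, borrow out 0
  col 6: (0 - 0 borrow-in) - 1 → borrow from next column: (0+2) - 1 = 1, borrow out 1
  col 7: (0 - 1 borrow-in) - 0 → borrow from next column: (-1+2) - 0 = 1, borrow out 1
  col 8: (0 - 1 borrow-in) - 0 → borrow from next column: (-1+2) - 0 = 1, borrow out 1
  col 9: (1 - 1 borrow-in) - 0 → 0 - 0 = 0, borrow out 0
Reading bits MSB→LSB: 0111001100
Strip leading zeros: 111001100
= 111001100


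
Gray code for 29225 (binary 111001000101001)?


Binary: 111001000101001
Gray code: G = B XOR (B >> 1)
B >> 1 = 011100100010100
111001000101001 XOR 011100100010100:
  1 XOR 0 = 1
  1 XOR 1 = 0
  1 XOR 1 = 0
  0 XOR 1 = 1
  0 XOR 0 = 0
  1 XOR 0 = 1
  0 XOR 1 = 1
  0 XOR 0 = 0
  0 XOR 0 = 0
  1 XOR 0 = 1
  0 XOR 1 = 1
  1 XOR 0 = 1
  0 XOR 1 = 1
  0 XOR 0 = 0
  1 XOR 0 = 1
= 100101100111101


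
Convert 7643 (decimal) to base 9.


Divide by 9 repeatedly:
7643 ÷ 9 = 849 remainder 2
849 ÷ 9 = 94 remainder 3
94 ÷ 9 = 10 remainder 4
10 ÷ 9 = 1 remainder 1
1 ÷ 9 = 0 remainder 1
Reading remainders bottom-up:
= 11432


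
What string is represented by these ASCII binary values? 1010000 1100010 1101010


Codes (binary): 1010000 1100010 1101010
Per-code ASCII lookup:
  1010000 = 80  (range 65-90: uppercase, 80 - 65 = 15) → 'P'
  1100010 = 98  (range 97-122: lowercase, 98 - 97 = 1) → 'b'
  1101010 = 106  (range 97-122: lowercase, 106 - 97 = 9) → 'j'
= 'Pbj'


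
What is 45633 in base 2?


Divide by 2 repeatedly:
45633 ÷ 2 = 22816 remainder 1
22816 ÷ 2 = 11408 remainder 0
11408 ÷ 2 = 5704 remainder 0
5704 ÷ 2 = 2852 remainder 0
2852 ÷ 2 = 1426 remainder 0
1426 ÷ 2 = 713 remainder 0
713 ÷ 2 = 356 remainder 1
356 ÷ 2 = 178 remainder 0
178 ÷ 2 = 89 remainder 0
89 ÷ 2 = 44 remainder 1
44 ÷ 2 = 22 remainder 0
22 ÷ 2 = 11 remainder 0
11 ÷ 2 = 5 remainder 1
5 ÷ 2 = 2 remainder 1
2 ÷ 2 = 1 remainder 0
1 ÷ 2 = 0 remainder 1
Reading remainders bottom-up:
= 1011001001000001


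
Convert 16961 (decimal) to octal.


Divide by 8 repeatedly:
16961 ÷ 8 = 2120 remainder 1
2120 ÷ 8 = 265 remainder 0
265 ÷ 8 = 33 remainder 1
33 ÷ 8 = 4 remainder 1
4 ÷ 8 = 0 remainder 4
Reading remainders bottom-up:
= 0o41101


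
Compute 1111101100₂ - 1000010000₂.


Align and subtract column by column (LSB to MSB, borrowing when needed):
  1111101100
- 1000010000
  ----------
  col 0: (0 - 0 borrow-in) - 0 → 0 - 0 = 0, borrow out 0
  col 1: (0 - 0 borrow-in) - 0 → 0 - 0 = 0, borrow out 0
  col 2: (1 - 0 borrow-in) - 0 → 1 - 0 = 1, borrow out 0
  col 3: (1 - 0 borrow-in) - 0 → 1 - 0 = 1, borrow out 0
  col 4: (0 - 0 borrow-in) - 1 → borrow from next column: (0+2) - 1 = 1, borrow out 1
  col 5: (1 - 1 borrow-in) - 0 → 0 - 0 = 0, borrow out 0
  col 6: (1 - 0 borrow-in) - 0 → 1 - 0 = 1, borrow out 0
  col 7: (1 - 0 borrow-in) - 0 → 1 - 0 = 1, borrow out 0
  col 8: (1 - 0 borrow-in) - 0 → 1 - 0 = 1, borrow out 0
  col 9: (1 - 0 borrow-in) - 1 → 1 - 1 = 0, borrow out 0
Reading bits MSB→LSB: 0111011100
Strip leading zeros: 111011100
= 111011100


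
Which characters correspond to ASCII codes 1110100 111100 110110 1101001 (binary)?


Codes (binary): 1110100 111100 110110 1101001
Per-code ASCII lookup:
  1110100 = 116  (range 97-122: lowercase, 116 - 97 = 19) → 't'
  111100 = 60  (special character) → '<'
  110110 = 54  (range 48-57: digits, 54 - 48 = 6) → '6'
  1101001 = 105  (range 97-122: lowercase, 105 - 97 = 8) → 'i'
= 't<6i'


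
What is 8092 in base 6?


Divide by 6 repeatedly:
8092 ÷ 6 = 1348 remainder 4
1348 ÷ 6 = 224 remainder 4
224 ÷ 6 = 37 remainder 2
37 ÷ 6 = 6 remainder 1
6 ÷ 6 = 1 remainder 0
1 ÷ 6 = 0 remainder 1
Reading remainders bottom-up:
= 101244


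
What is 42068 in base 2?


Divide by 2 repeatedly:
42068 ÷ 2 = 21034 remainder 0
21034 ÷ 2 = 10517 remainder 0
10517 ÷ 2 = 5258 remainder 1
5258 ÷ 2 = 2629 remainder 0
2629 ÷ 2 = 1314 remainder 1
1314 ÷ 2 = 657 remainder 0
657 ÷ 2 = 328 remainder 1
328 ÷ 2 = 164 remainder 0
164 ÷ 2 = 82 remainder 0
82 ÷ 2 = 41 remainder 0
41 ÷ 2 = 20 remainder 1
20 ÷ 2 = 10 remainder 0
10 ÷ 2 = 5 remainder 0
5 ÷ 2 = 2 remainder 1
2 ÷ 2 = 1 remainder 0
1 ÷ 2 = 0 remainder 1
Reading remainders bottom-up:
= 1010010001010100


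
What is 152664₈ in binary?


Each octal digit → 3 binary bits:
  1 = 001
  5 = 101
  2 = 010
  6 = 110
  6 = 110
  4 = 100
Concatenate: 001 101 010 110 110 100
= 001101010110110100


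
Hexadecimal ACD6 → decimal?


Positional values:
Position 0: 6 × 16^0 = 6 × 1 = 6
Position 1: D × 16^1 = 13 × 16 = 208
Position 2: C × 16^2 = 12 × 256 = 3072
Position 3: A × 16^3 = 10 × 4096 = 40960
Sum = 6 + 208 + 3072 + 40960
= 44246


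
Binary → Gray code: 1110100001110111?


Binary: 1110100001110111
Gray code: G = B XOR (B >> 1)
B >> 1 = 0111010000111011
1110100001110111 XOR 0111010000111011:
  1 XOR 0 = 1
  1 XOR 1 = 0
  1 XOR 1 = 0
  0 XOR 1 = 1
  1 XOR 0 = 1
  0 XOR 1 = 1
  0 XOR 0 = 0
  0 XOR 0 = 0
  0 XOR 0 = 0
  1 XOR 0 = 1
  1 XOR 1 = 0
  1 XOR 1 = 0
  0 XOR 1 = 1
  1 XOR 0 = 1
  1 XOR 1 = 0
  1 XOR 1 = 0
= 1001110001001100


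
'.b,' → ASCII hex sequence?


String: '.b,'  (3 characters)
Per-character ASCII lookup:
  '.': special character: '.' = 46 → 0x2E
  'b': lowercase starts at 97: 'b' = 97 + 1 = 98 → 0x62
  ',': special character: ',' = 44 → 0x2C
= 0x2E 0x62 0x2C


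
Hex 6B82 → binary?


Each hex digit → 4 binary bits:
  6 = 0110
  B = 1011
  8 = 1000
  2 = 0010
Concatenate: 0110 1011 1000 0010
= 0110101110000010


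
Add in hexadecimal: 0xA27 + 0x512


Align and add column by column (LSB to MSB, each column mod 16 with carry):
  0A27
+ 0512
  ----
  col 0: 7(7) + 2(2) + 0 (carry in) = 9 → 9(9), carry out 0
  col 1: 2(2) + 1(1) + 0 (carry in) = 3 → 3(3), carry out 0
  col 2: A(10) + 5(5) + 0 (carry in) = 15 → F(15), carry out 0
  col 3: 0(0) + 0(0) + 0 (carry in) = 0 → 0(0), carry out 0
Reading digits MSB→LSB: 0F39
Strip leading zeros: F39
= 0xF39


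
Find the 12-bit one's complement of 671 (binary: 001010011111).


Original: 001010011111
Invert all bits:
  bit 0: 0 → 1
  bit 1: 0 → 1
  bit 2: 1 → 0
  bit 3: 0 → 1
  bit 4: 1 → 0
  bit 5: 0 → 1
  bit 6: 0 → 1
  bit 7: 1 → 0
  bit 8: 1 → 0
  bit 9: 1 → 0
  bit 10: 1 → 0
  bit 11: 1 → 0
= 110101100000


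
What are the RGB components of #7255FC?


Hex: #7255FC
R = 72₁₆ = 114
G = 55₁₆ = 85
B = FC₁₆ = 252
= RGB(114, 85, 252)


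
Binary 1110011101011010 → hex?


Group into 4-bit nibbles: 1110011101011010
  1110 = E
  0111 = 7
  0101 = 5
  1010 = A
= 0xE75A


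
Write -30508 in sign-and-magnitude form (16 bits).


Sign bit: 1 (negative)
Magnitude: 30508 = 111011100101100
= 1111011100101100


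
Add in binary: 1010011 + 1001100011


Align and add column by column (LSB to MSB, carry propagating):
  00001010011
+ 01001100011
  -----------
  col 0: 1 + 1 + 0 (carry in) = 2 → bit 0, carry out 1
  col 1: 1 + 1 + 1 (carry in) = 3 → bit 1, carry out 1
  col 2: 0 + 0 + 1 (carry in) = 1 → bit 1, carry out 0
  col 3: 0 + 0 + 0 (carry in) = 0 → bit 0, carry out 0
  col 4: 1 + 0 + 0 (carry in) = 1 → bit 1, carry out 0
  col 5: 0 + 1 + 0 (carry in) = 1 → bit 1, carry out 0
  col 6: 1 + 1 + 0 (carry in) = 2 → bit 0, carry out 1
  col 7: 0 + 0 + 1 (carry in) = 1 → bit 1, carry out 0
  col 8: 0 + 0 + 0 (carry in) = 0 → bit 0, carry out 0
  col 9: 0 + 1 + 0 (carry in) = 1 → bit 1, carry out 0
  col 10: 0 + 0 + 0 (carry in) = 0 → bit 0, carry out 0
Reading bits MSB→LSB: 01010110110
Strip leading zeros: 1010110110
= 1010110110


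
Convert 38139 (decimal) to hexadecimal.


Divide by 16 repeatedly:
38139 ÷ 16 = 2383 remainder 11 (B)
2383 ÷ 16 = 148 remainder 15 (F)
148 ÷ 16 = 9 remainder 4 (4)
9 ÷ 16 = 0 remainder 9 (9)
Reading remainders bottom-up:
= 0x94FB


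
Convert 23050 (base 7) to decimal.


Positional values (base 7):
  0 × 7^0 = 0 × 1 = 0
  5 × 7^1 = 5 × 7 = 35
  0 × 7^2 = 0 × 49 = 0
  3 × 7^3 = 3 × 343 = 1029
  2 × 7^4 = 2 × 2401 = 4802
Sum = 0 + 35 + 0 + 1029 + 4802
= 5866


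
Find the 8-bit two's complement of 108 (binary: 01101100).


Original: 01101100
Step 1 - Invert all bits: 10010011
Step 2 - Add 1: 10010011 + 1
= 10010100 (represents -108)


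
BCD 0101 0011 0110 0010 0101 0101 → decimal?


Each 4-bit group → digit:
  0101 → 5
  0011 → 3
  0110 → 6
  0010 → 2
  0101 → 5
  0101 → 5
= 536255


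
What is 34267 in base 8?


Divide by 8 repeatedly:
34267 ÷ 8 = 4283 remainder 3
4283 ÷ 8 = 535 remainder 3
535 ÷ 8 = 66 remainder 7
66 ÷ 8 = 8 remainder 2
8 ÷ 8 = 1 remainder 0
1 ÷ 8 = 0 remainder 1
Reading remainders bottom-up:
= 0o102733


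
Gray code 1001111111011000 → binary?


Gray code: 1001111111011000
MSB stays the same: 1
Each subsequent bit = prev_binary XOR current_gray:
  B[1] = 1 XOR 0 = 1
  B[2] = 1 XOR 0 = 1
  B[3] = 1 XOR 1 = 0
  B[4] = 0 XOR 1 = 1
  B[5] = 1 XOR 1 = 0
  B[6] = 0 XOR 1 = 1
  B[7] = 1 XOR 1 = 0
  B[8] = 0 XOR 1 = 1
  B[9] = 1 XOR 1 = 0
  B[10] = 0 XOR 0 = 0
  B[11] = 0 XOR 1 = 1
  B[12] = 1 XOR 1 = 0
  B[13] = 0 XOR 0 = 0
  B[14] = 0 XOR 0 = 0
  B[15] = 0 XOR 0 = 0
= 1110101010010000 (60048 decimal)


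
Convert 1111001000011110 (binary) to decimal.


Positional values:
Bit 1: 1 × 2^1 = 2
Bit 2: 1 × 2^2 = 4
Bit 3: 1 × 2^3 = 8
Bit 4: 1 × 2^4 = 16
Bit 9: 1 × 2^9 = 512
Bit 12: 1 × 2^12 = 4096
Bit 13: 1 × 2^13 = 8192
Bit 14: 1 × 2^14 = 16384
Bit 15: 1 × 2^15 = 32768
Sum = 2 + 4 + 8 + 16 + 512 + 4096 + 8192 + 16384 + 32768
= 61982


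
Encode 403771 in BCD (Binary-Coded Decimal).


Each digit → 4-bit binary:
  4 → 0100
  0 → 0000
  3 → 0011
  7 → 0111
  7 → 0111
  1 → 0001
= 0100 0000 0011 0111 0111 0001


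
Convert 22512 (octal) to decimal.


Positional values:
Position 0: 2 × 8^0 = 2
Position 1: 1 × 8^1 = 8
Position 2: 5 × 8^2 = 320
Position 3: 2 × 8^3 = 1024
Position 4: 2 × 8^4 = 8192
Sum = 2 + 8 + 320 + 1024 + 8192
= 9546


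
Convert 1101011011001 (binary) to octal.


Group into 3-bit groups: 001101011011001
  001 = 1
  101 = 5
  011 = 3
  011 = 3
  001 = 1
= 0o15331


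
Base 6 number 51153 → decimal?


Positional values (base 6):
  3 × 6^0 = 3 × 1 = 3
  5 × 6^1 = 5 × 6 = 30
  1 × 6^2 = 1 × 36 = 36
  1 × 6^3 = 1 × 216 = 216
  5 × 6^4 = 5 × 1296 = 6480
Sum = 3 + 30 + 36 + 216 + 6480
= 6765


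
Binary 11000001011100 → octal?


Group into 3-bit groups: 011000001011100
  011 = 3
  000 = 0
  001 = 1
  011 = 3
  100 = 4
= 0o30134


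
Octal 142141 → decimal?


Positional values:
Position 0: 1 × 8^0 = 1
Position 1: 4 × 8^1 = 32
Position 2: 1 × 8^2 = 64
Position 3: 2 × 8^3 = 1024
Position 4: 4 × 8^4 = 16384
Position 5: 1 × 8^5 = 32768
Sum = 1 + 32 + 64 + 1024 + 16384 + 32768
= 50273


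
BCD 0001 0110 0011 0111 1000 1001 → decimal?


Each 4-bit group → digit:
  0001 → 1
  0110 → 6
  0011 → 3
  0111 → 7
  1000 → 8
  1001 → 9
= 163789
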